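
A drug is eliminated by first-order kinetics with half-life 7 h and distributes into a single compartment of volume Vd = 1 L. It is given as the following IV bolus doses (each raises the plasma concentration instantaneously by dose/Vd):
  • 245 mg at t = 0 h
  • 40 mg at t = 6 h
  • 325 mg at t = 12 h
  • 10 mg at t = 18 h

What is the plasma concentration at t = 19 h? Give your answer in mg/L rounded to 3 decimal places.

k = ln 2 / 7 = 0.09902 per h
Dose 1 (245 mg at t=0 h): 245·exp(−0.09902·19) = 37.332 mg/L
Dose 2 (40 mg at t=6 h): 40·exp(−0.09902·13) = 11.041 mg/L
Dose 3 (325 mg at t=12 h): 325·exp(−0.09902·7) = 162.500 mg/L
Dose 4 (10 mg at t=18 h): 10·exp(−0.09902·1) = 9.057 mg/L
C(19) = 37.332 + 11.041 + 162.500 + 9.057 = 219.930 mg/L

219.930 mg/L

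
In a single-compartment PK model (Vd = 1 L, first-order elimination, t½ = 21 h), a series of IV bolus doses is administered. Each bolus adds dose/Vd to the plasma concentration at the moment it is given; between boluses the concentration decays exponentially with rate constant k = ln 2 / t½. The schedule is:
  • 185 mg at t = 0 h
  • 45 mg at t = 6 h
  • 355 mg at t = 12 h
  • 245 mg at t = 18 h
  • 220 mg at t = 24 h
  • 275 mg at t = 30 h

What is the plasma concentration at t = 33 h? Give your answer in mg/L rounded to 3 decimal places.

820.068 mg/L

k = ln 2 / 21 = 0.03301 per h
Dose 1 (185 mg at t=0 h): 185·exp(−0.03301·33) = 62.248 mg/L
Dose 2 (45 mg at t=6 h): 45·exp(−0.03301·27) = 18.458 mg/L
Dose 3 (355 mg at t=12 h): 355·exp(−0.03301·21) = 177.500 mg/L
Dose 4 (245 mg at t=18 h): 245·exp(−0.03301·15) = 149.329 mg/L
Dose 5 (220 mg at t=24 h): 220·exp(−0.03301·9) = 163.459 mg/L
Dose 6 (275 mg at t=30 h): 275·exp(−0.03301·3) = 249.074 mg/L
C(33) = 62.248 + 18.458 + 177.500 + 149.329 + 163.459 + 249.074 = 820.068 mg/L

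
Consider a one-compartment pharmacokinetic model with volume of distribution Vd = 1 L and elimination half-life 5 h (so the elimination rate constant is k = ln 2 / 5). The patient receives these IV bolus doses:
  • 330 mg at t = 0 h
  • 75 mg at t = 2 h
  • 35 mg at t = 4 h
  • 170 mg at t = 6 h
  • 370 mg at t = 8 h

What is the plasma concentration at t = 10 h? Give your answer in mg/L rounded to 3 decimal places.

k = ln 2 / 5 = 0.13863 per h
Dose 1 (330 mg at t=0 h): 330·exp(−0.13863·10) = 82.500 mg/L
Dose 2 (75 mg at t=2 h): 75·exp(−0.13863·8) = 24.741 mg/L
Dose 3 (35 mg at t=4 h): 35·exp(−0.13863·6) = 15.235 mg/L
Dose 4 (170 mg at t=6 h): 170·exp(−0.13863·4) = 97.639 mg/L
Dose 5 (370 mg at t=8 h): 370·exp(−0.13863·2) = 280.408 mg/L
C(10) = 82.500 + 24.741 + 15.235 + 97.639 + 280.408 = 500.522 mg/L

500.522 mg/L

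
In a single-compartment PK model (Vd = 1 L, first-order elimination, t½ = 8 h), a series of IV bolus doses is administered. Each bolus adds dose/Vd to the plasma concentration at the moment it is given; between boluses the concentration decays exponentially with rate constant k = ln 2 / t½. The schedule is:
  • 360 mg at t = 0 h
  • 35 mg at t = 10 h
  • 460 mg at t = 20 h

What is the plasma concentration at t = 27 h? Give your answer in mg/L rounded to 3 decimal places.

k = ln 2 / 8 = 0.08664 per h
Dose 1 (360 mg at t=0 h): 360·exp(−0.08664·27) = 34.700 mg/L
Dose 2 (35 mg at t=10 h): 35·exp(−0.08664·17) = 8.024 mg/L
Dose 3 (460 mg at t=20 h): 460·exp(−0.08664·7) = 250.817 mg/L
C(27) = 34.700 + 8.024 + 250.817 = 293.540 mg/L

293.540 mg/L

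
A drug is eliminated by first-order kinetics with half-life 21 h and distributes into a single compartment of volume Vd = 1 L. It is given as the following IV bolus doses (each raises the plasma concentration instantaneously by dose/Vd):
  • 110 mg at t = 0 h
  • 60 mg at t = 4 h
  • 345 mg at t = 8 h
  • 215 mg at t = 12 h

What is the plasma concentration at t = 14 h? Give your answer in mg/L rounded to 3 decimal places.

k = ln 2 / 21 = 0.03301 per h
Dose 1 (110 mg at t=0 h): 110·exp(−0.03301·14) = 69.296 mg/L
Dose 2 (60 mg at t=4 h): 60·exp(−0.03301·10) = 43.132 mg/L
Dose 3 (345 mg at t=8 h): 345·exp(−0.03301·6) = 283.016 mg/L
Dose 4 (215 mg at t=12 h): 215·exp(−0.03301·2) = 201.265 mg/L
C(14) = 69.296 + 43.132 + 283.016 + 201.265 = 596.709 mg/L

596.709 mg/L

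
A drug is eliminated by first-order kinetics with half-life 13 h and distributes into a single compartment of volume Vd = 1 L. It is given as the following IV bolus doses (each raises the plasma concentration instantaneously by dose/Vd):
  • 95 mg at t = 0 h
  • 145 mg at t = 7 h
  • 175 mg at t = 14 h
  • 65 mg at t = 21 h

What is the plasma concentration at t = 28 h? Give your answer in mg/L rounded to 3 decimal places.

196.382 mg/L

k = ln 2 / 13 = 0.05332 per h
Dose 1 (95 mg at t=0 h): 95·exp(−0.05332·28) = 21.348 mg/L
Dose 2 (145 mg at t=7 h): 145·exp(−0.05332·21) = 47.325 mg/L
Dose 3 (175 mg at t=14 h): 175·exp(−0.05332·14) = 82.957 mg/L
Dose 4 (65 mg at t=21 h): 65·exp(−0.05332·7) = 44.753 mg/L
C(28) = 21.348 + 47.325 + 82.957 + 44.753 = 196.382 mg/L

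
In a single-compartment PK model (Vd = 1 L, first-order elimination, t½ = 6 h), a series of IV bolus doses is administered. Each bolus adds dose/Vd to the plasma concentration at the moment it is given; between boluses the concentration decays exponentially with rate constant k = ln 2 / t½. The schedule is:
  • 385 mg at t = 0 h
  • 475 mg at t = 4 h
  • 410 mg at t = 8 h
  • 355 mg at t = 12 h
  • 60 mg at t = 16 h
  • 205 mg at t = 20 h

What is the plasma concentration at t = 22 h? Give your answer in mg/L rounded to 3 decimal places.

475.573 mg/L

k = ln 2 / 6 = 0.11552 per h
Dose 1 (385 mg at t=0 h): 385·exp(−0.11552·22) = 30.317 mg/L
Dose 2 (475 mg at t=4 h): 475·exp(−0.11552·18) = 59.375 mg/L
Dose 3 (410 mg at t=8 h): 410·exp(−0.11552·14) = 81.354 mg/L
Dose 4 (355 mg at t=12 h): 355·exp(−0.11552·10) = 111.818 mg/L
Dose 5 (60 mg at t=16 h): 60·exp(−0.11552·6) = 30.000 mg/L
Dose 6 (205 mg at t=20 h): 205·exp(−0.11552·2) = 162.709 mg/L
C(22) = 30.317 + 59.375 + 81.354 + 111.818 + 30.000 + 162.709 = 475.573 mg/L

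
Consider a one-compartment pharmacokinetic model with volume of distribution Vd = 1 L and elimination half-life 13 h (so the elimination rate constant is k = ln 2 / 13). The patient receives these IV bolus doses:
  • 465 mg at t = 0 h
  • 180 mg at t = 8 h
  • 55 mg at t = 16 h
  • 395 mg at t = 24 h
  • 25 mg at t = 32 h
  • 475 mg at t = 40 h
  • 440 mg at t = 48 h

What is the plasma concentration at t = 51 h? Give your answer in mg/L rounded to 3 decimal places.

k = ln 2 / 13 = 0.05332 per h
Dose 1 (465 mg at t=0 h): 465·exp(−0.05332·51) = 30.654 mg/L
Dose 2 (180 mg at t=8 h): 180·exp(−0.05332·43) = 18.178 mg/L
Dose 3 (55 mg at t=16 h): 55·exp(−0.05332·35) = 8.509 mg/L
Dose 4 (395 mg at t=24 h): 395·exp(−0.05332·27) = 93.623 mg/L
Dose 5 (25 mg at t=32 h): 25·exp(−0.05332·19) = 9.078 mg/L
Dose 6 (475 mg at t=40 h): 475·exp(−0.05332·11) = 264.226 mg/L
Dose 7 (440 mg at t=48 h): 440·exp(−0.05332·3) = 374.959 mg/L
C(51) = 30.654 + 18.178 + 8.509 + 93.623 + 9.078 + 264.226 + 374.959 = 799.228 mg/L

799.228 mg/L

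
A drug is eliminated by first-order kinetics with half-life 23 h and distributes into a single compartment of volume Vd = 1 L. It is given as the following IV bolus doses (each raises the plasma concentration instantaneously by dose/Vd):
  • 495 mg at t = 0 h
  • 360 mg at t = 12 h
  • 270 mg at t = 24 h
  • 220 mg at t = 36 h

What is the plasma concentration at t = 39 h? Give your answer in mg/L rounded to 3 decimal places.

k = ln 2 / 23 = 0.03014 per h
Dose 1 (495 mg at t=0 h): 495·exp(−0.03014·39) = 152.814 mg/L
Dose 2 (360 mg at t=12 h): 360·exp(−0.03014·27) = 159.558 mg/L
Dose 3 (270 mg at t=24 h): 270·exp(−0.03014·15) = 171.807 mg/L
Dose 4 (220 mg at t=36 h): 220·exp(−0.03014·3) = 200.982 mg/L
C(39) = 152.814 + 159.558 + 171.807 + 200.982 = 685.161 mg/L

685.161 mg/L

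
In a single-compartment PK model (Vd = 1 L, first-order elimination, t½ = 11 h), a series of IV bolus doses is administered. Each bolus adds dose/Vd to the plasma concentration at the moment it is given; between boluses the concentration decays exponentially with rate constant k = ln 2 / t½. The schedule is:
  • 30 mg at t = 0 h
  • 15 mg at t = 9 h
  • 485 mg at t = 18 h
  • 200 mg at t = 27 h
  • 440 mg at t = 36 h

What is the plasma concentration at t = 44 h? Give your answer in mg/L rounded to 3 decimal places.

432.061 mg/L

k = ln 2 / 11 = 0.06301 per h
Dose 1 (30 mg at t=0 h): 30·exp(−0.06301·44) = 1.875 mg/L
Dose 2 (15 mg at t=9 h): 15·exp(−0.06301·35) = 1.653 mg/L
Dose 3 (485 mg at t=18 h): 485·exp(−0.06301·26) = 94.236 mg/L
Dose 4 (200 mg at t=27 h): 200·exp(−0.06301·17) = 68.518 mg/L
Dose 5 (440 mg at t=36 h): 440·exp(−0.06301·8) = 265.780 mg/L
C(44) = 1.875 + 1.653 + 94.236 + 68.518 + 265.780 = 432.061 mg/L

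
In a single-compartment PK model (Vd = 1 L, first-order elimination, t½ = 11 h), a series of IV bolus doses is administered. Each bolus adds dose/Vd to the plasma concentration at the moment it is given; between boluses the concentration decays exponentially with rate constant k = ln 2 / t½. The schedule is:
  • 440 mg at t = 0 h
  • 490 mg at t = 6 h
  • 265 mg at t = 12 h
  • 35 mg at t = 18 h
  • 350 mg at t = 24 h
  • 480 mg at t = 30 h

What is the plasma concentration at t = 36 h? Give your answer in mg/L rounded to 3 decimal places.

682.383 mg/L

k = ln 2 / 11 = 0.06301 per h
Dose 1 (440 mg at t=0 h): 440·exp(−0.06301·36) = 45.526 mg/L
Dose 2 (490 mg at t=6 h): 490·exp(−0.06301·30) = 73.995 mg/L
Dose 3 (265 mg at t=12 h): 265·exp(−0.06301·24) = 58.405 mg/L
Dose 4 (35 mg at t=18 h): 35·exp(−0.06301·18) = 11.258 mg/L
Dose 5 (350 mg at t=24 h): 350·exp(−0.06301·12) = 164.313 mg/L
Dose 6 (480 mg at t=30 h): 480·exp(−0.06301·6) = 328.884 mg/L
C(36) = 45.526 + 73.995 + 58.405 + 11.258 + 164.313 + 328.884 = 682.383 mg/L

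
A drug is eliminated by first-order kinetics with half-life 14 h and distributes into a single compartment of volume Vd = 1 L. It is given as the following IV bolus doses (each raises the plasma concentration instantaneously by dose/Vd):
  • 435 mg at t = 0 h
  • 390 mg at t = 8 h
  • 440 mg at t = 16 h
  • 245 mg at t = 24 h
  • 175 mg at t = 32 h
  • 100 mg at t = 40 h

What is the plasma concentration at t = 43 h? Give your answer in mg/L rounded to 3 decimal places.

k = ln 2 / 14 = 0.04951 per h
Dose 1 (435 mg at t=0 h): 435·exp(−0.04951·43) = 51.748 mg/L
Dose 2 (390 mg at t=8 h): 390·exp(−0.04951·35) = 68.943 mg/L
Dose 3 (440 mg at t=16 h): 440·exp(−0.04951·27) = 115.583 mg/L
Dose 4 (245 mg at t=24 h): 245·exp(−0.04951·19) = 95.637 mg/L
Dose 5 (175 mg at t=32 h): 175·exp(−0.04951·11) = 101.511 mg/L
Dose 6 (100 mg at t=40 h): 100·exp(−0.04951·3) = 86.197 mg/L
C(43) = 51.748 + 68.943 + 115.583 + 95.637 + 101.511 + 86.197 = 519.620 mg/L

519.620 mg/L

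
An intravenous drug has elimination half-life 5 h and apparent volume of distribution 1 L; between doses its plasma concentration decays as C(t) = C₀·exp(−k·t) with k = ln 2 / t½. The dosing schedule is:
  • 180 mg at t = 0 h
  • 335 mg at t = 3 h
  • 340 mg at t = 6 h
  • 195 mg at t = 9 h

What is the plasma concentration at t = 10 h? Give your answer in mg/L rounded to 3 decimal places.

536.977 mg/L

k = ln 2 / 5 = 0.13863 per h
Dose 1 (180 mg at t=0 h): 180·exp(−0.13863·10) = 45.000 mg/L
Dose 2 (335 mg at t=3 h): 335·exp(−0.13863·7) = 126.941 mg/L
Dose 3 (340 mg at t=6 h): 340·exp(−0.13863·4) = 195.279 mg/L
Dose 4 (195 mg at t=9 h): 195·exp(−0.13863·1) = 169.757 mg/L
C(10) = 45.000 + 126.941 + 195.279 + 169.757 = 536.977 mg/L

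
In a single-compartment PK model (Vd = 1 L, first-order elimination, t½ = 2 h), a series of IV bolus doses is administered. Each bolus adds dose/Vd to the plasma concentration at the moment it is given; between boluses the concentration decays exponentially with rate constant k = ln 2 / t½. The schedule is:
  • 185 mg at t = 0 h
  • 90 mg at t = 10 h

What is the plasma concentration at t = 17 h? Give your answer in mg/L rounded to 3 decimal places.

8.466 mg/L

k = ln 2 / 2 = 0.34657 per h
Dose 1 (185 mg at t=0 h): 185·exp(−0.34657·17) = 0.511 mg/L
Dose 2 (90 mg at t=10 h): 90·exp(−0.34657·7) = 7.955 mg/L
C(17) = 0.511 + 7.955 = 8.466 mg/L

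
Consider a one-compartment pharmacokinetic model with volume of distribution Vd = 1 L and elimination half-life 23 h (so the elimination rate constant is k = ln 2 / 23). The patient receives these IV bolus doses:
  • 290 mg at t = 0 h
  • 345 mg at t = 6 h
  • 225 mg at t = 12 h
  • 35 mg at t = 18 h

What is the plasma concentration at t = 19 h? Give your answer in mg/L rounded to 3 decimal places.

k = ln 2 / 23 = 0.03014 per h
Dose 1 (290 mg at t=0 h): 290·exp(−0.03014·19) = 163.577 mg/L
Dose 2 (345 mg at t=6 h): 345·exp(−0.03014·13) = 233.169 mg/L
Dose 3 (225 mg at t=12 h): 225·exp(−0.03014·7) = 182.207 mg/L
Dose 4 (35 mg at t=18 h): 35·exp(−0.03014·1) = 33.961 mg/L
C(19) = 163.577 + 233.169 + 182.207 + 33.961 = 612.914 mg/L

612.914 mg/L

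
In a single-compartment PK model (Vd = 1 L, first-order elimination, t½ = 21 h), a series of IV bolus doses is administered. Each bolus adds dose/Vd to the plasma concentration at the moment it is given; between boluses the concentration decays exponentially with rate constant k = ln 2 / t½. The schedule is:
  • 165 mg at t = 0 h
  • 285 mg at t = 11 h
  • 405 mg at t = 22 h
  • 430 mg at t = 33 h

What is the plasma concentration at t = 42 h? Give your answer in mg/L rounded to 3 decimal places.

k = ln 2 / 21 = 0.03301 per h
Dose 1 (165 mg at t=0 h): 165·exp(−0.03301·42) = 41.250 mg/L
Dose 2 (285 mg at t=11 h): 285·exp(−0.03301·31) = 102.439 mg/L
Dose 3 (405 mg at t=22 h): 405·exp(−0.03301·20) = 209.295 mg/L
Dose 4 (430 mg at t=33 h): 430·exp(−0.03301·9) = 319.489 mg/L
C(42) = 41.250 + 102.439 + 209.295 + 319.489 = 672.474 mg/L

672.474 mg/L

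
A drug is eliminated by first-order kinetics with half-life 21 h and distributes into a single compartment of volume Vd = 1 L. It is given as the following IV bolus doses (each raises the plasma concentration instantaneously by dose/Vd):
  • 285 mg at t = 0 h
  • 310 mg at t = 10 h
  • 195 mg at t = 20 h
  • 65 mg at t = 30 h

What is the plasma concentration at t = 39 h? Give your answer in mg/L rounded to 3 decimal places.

k = ln 2 / 21 = 0.03301 per h
Dose 1 (285 mg at t=0 h): 285·exp(−0.03301·39) = 78.666 mg/L
Dose 2 (310 mg at t=10 h): 310·exp(−0.03301·29) = 119.029 mg/L
Dose 3 (195 mg at t=20 h): 195·exp(−0.03301·19) = 104.154 mg/L
Dose 4 (65 mg at t=30 h): 65·exp(−0.03301·9) = 48.295 mg/L
C(39) = 78.666 + 119.029 + 104.154 + 48.295 = 350.144 mg/L

350.144 mg/L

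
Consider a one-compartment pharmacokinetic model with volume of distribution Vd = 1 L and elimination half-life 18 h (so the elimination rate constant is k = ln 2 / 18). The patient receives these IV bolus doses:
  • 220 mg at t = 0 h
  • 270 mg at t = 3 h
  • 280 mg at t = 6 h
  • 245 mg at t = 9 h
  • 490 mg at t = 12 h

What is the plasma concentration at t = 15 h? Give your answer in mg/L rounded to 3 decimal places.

1122.547 mg/L

k = ln 2 / 18 = 0.03851 per h
Dose 1 (220 mg at t=0 h): 220·exp(−0.03851·15) = 123.471 mg/L
Dose 2 (270 mg at t=3 h): 270·exp(−0.03851·12) = 170.089 mg/L
Dose 3 (280 mg at t=6 h): 280·exp(−0.03851·9) = 197.990 mg/L
Dose 4 (245 mg at t=9 h): 245·exp(−0.03851·6) = 194.457 mg/L
Dose 5 (490 mg at t=12 h): 490·exp(−0.03851·3) = 436.540 mg/L
C(15) = 123.471 + 170.089 + 197.990 + 194.457 + 436.540 = 1122.547 mg/L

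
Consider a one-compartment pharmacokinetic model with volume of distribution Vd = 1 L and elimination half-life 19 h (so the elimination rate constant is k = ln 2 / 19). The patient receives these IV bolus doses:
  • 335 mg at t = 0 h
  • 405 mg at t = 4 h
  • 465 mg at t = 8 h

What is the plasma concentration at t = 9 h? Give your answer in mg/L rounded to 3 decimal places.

1027.054 mg/L

k = ln 2 / 19 = 0.03648 per h
Dose 1 (335 mg at t=0 h): 335·exp(−0.03648·9) = 241.241 mg/L
Dose 2 (405 mg at t=4 h): 405·exp(−0.03648·5) = 337.471 mg/L
Dose 3 (465 mg at t=8 h): 465·exp(−0.03648·1) = 448.342 mg/L
C(9) = 241.241 + 337.471 + 448.342 = 1027.054 mg/L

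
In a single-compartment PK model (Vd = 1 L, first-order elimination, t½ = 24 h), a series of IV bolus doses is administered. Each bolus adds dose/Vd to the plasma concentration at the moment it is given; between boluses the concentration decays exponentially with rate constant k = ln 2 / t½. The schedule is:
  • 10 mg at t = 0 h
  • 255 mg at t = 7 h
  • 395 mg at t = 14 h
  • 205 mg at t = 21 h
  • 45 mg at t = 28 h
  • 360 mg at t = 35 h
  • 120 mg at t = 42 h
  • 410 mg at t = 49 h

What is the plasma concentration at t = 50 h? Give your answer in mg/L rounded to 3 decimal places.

k = ln 2 / 24 = 0.02888 per h
Dose 1 (10 mg at t=0 h): 10·exp(−0.02888·50) = 2.360 mg/L
Dose 2 (255 mg at t=7 h): 255·exp(−0.02888·43) = 73.654 mg/L
Dose 3 (395 mg at t=14 h): 395·exp(−0.02888·36) = 139.654 mg/L
Dose 4 (205 mg at t=21 h): 205·exp(−0.02888·29) = 88.717 mg/L
Dose 5 (45 mg at t=28 h): 45·exp(−0.02888·22) = 23.838 mg/L
Dose 6 (360 mg at t=35 h): 360·exp(−0.02888·15) = 233.431 mg/L
Dose 7 (120 mg at t=42 h): 120·exp(−0.02888·8) = 95.244 mg/L
Dose 8 (410 mg at t=49 h): 410·exp(−0.02888·1) = 398.328 mg/L
C(50) = 2.360 + 73.654 + 139.654 + 88.717 + 23.838 + 233.431 + 95.244 + 398.328 = 1055.226 mg/L

1055.226 mg/L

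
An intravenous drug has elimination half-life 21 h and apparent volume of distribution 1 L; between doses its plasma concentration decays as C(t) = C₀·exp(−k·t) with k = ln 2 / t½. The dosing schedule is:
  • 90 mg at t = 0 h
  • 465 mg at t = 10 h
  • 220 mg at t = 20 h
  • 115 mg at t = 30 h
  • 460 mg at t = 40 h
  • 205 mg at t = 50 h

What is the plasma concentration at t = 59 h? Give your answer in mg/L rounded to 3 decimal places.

k = ln 2 / 21 = 0.03301 per h
Dose 1 (90 mg at t=0 h): 90·exp(−0.03301·59) = 12.838 mg/L
Dose 2 (465 mg at t=10 h): 465·exp(−0.03301·49) = 92.268 mg/L
Dose 3 (220 mg at t=20 h): 220·exp(−0.03301·39) = 60.725 mg/L
Dose 4 (115 mg at t=30 h): 115·exp(−0.03301·29) = 44.156 mg/L
Dose 5 (460 mg at t=40 h): 460·exp(−0.03301·19) = 245.696 mg/L
Dose 6 (205 mg at t=50 h): 205·exp(−0.03301·9) = 152.314 mg/L
C(59) = 12.838 + 92.268 + 60.725 + 44.156 + 245.696 + 152.314 = 607.996 mg/L

607.996 mg/L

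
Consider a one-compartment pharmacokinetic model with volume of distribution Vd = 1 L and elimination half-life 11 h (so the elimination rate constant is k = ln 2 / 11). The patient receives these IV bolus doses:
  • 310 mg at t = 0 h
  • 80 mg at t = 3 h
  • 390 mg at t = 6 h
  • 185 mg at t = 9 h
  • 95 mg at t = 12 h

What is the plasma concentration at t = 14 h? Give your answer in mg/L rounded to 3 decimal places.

622.632 mg/L

k = ln 2 / 11 = 0.06301 per h
Dose 1 (310 mg at t=0 h): 310·exp(−0.06301·14) = 128.302 mg/L
Dose 2 (80 mg at t=3 h): 80·exp(−0.06301·11) = 40.000 mg/L
Dose 3 (390 mg at t=6 h): 390·exp(−0.06301·8) = 235.577 mg/L
Dose 4 (185 mg at t=9 h): 185·exp(−0.06301·5) = 135.002 mg/L
Dose 5 (95 mg at t=12 h): 95·exp(−0.06301·2) = 83.751 mg/L
C(14) = 128.302 + 40.000 + 235.577 + 135.002 + 83.751 = 622.632 mg/L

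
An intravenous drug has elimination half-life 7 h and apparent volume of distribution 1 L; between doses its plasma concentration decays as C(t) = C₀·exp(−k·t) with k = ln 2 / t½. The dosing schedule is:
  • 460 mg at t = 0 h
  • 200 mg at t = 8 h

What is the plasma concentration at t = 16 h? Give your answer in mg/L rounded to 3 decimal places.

k = ln 2 / 7 = 0.09902 per h
Dose 1 (460 mg at t=0 h): 460·exp(−0.09902·16) = 94.339 mg/L
Dose 2 (200 mg at t=8 h): 200·exp(−0.09902·8) = 90.572 mg/L
C(16) = 94.339 + 90.572 = 184.911 mg/L

184.911 mg/L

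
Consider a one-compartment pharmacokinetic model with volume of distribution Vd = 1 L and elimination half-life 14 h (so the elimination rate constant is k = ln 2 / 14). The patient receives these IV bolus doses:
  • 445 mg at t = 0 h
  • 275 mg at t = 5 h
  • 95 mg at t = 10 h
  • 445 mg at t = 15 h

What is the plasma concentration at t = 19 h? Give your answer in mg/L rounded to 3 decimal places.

737.099 mg/L

k = ln 2 / 14 = 0.04951 per h
Dose 1 (445 mg at t=0 h): 445·exp(−0.04951·19) = 173.708 mg/L
Dose 2 (275 mg at t=5 h): 275·exp(−0.04951·14) = 137.500 mg/L
Dose 3 (95 mg at t=10 h): 95·exp(−0.04951·9) = 60.842 mg/L
Dose 4 (445 mg at t=15 h): 445·exp(−0.04951·4) = 365.049 mg/L
C(19) = 173.708 + 137.500 + 60.842 + 365.049 = 737.099 mg/L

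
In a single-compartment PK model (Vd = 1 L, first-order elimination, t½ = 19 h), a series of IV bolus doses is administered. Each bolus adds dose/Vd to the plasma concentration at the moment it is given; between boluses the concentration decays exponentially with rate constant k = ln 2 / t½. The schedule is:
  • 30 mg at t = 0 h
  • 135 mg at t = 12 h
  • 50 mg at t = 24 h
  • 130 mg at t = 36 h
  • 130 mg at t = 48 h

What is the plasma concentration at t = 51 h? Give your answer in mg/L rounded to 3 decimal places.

247.616 mg/L

k = ln 2 / 19 = 0.03648 per h
Dose 1 (30 mg at t=0 h): 30·exp(−0.03648·51) = 4.668 mg/L
Dose 2 (135 mg at t=12 h): 135·exp(−0.03648·39) = 32.541 mg/L
Dose 3 (50 mg at t=24 h): 50·exp(−0.03648·27) = 18.672 mg/L
Dose 4 (130 mg at t=36 h): 130·exp(−0.03648·15) = 75.212 mg/L
Dose 5 (130 mg at t=48 h): 130·exp(−0.03648·3) = 116.523 mg/L
C(51) = 4.668 + 32.541 + 18.672 + 75.212 + 116.523 = 247.616 mg/L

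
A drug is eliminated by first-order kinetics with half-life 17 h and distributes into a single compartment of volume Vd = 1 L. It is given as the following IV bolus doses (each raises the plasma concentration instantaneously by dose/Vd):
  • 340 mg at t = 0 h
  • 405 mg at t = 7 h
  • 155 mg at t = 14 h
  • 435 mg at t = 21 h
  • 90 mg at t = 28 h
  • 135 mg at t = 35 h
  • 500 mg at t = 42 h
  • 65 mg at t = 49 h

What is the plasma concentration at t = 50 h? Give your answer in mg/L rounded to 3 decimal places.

k = ln 2 / 17 = 0.04077 per h
Dose 1 (340 mg at t=0 h): 340·exp(−0.04077·50) = 44.269 mg/L
Dose 2 (405 mg at t=7 h): 405·exp(−0.04077·43) = 70.150 mg/L
Dose 3 (155 mg at t=14 h): 155·exp(−0.04077·36) = 35.715 mg/L
Dose 4 (435 mg at t=21 h): 435·exp(−0.04077·29) = 133.342 mg/L
Dose 5 (90 mg at t=28 h): 90·exp(−0.04077·22) = 36.701 mg/L
Dose 6 (135 mg at t=35 h): 135·exp(−0.04077·15) = 73.235 mg/L
Dose 7 (500 mg at t=42 h): 500·exp(−0.04077·8) = 360.835 mg/L
Dose 8 (65 mg at t=49 h): 65·exp(−0.04077·1) = 62.403 mg/L
C(50) = 44.269 + 70.150 + 35.715 + 133.342 + 36.701 + 73.235 + 360.835 + 62.403 = 816.650 mg/L

816.650 mg/L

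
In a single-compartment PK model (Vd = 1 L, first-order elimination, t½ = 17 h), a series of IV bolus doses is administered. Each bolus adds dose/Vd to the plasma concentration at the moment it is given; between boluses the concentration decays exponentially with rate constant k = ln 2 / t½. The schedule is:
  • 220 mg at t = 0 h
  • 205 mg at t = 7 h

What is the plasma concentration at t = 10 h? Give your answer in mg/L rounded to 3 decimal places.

k = ln 2 / 17 = 0.04077 per h
Dose 1 (220 mg at t=0 h): 220·exp(−0.04077·10) = 146.334 mg/L
Dose 2 (205 mg at t=7 h): 205·exp(−0.04077·3) = 181.397 mg/L
C(10) = 146.334 + 181.397 = 327.732 mg/L

327.732 mg/L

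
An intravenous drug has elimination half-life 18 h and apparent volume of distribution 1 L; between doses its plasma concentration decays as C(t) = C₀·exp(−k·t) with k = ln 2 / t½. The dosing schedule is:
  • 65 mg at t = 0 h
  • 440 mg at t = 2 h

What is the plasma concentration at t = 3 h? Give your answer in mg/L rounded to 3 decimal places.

k = ln 2 / 18 = 0.03851 per h
Dose 1 (65 mg at t=0 h): 65·exp(−0.03851·3) = 57.908 mg/L
Dose 2 (440 mg at t=2 h): 440·exp(−0.03851·1) = 423.378 mg/L
C(3) = 57.908 + 423.378 = 481.287 mg/L

481.287 mg/L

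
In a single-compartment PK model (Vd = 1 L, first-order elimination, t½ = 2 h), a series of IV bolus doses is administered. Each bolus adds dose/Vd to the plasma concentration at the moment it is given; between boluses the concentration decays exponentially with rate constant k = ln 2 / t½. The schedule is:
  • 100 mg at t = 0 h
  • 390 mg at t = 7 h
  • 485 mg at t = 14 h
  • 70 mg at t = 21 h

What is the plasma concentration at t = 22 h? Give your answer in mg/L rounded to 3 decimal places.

82.013 mg/L

k = ln 2 / 2 = 0.34657 per h
Dose 1 (100 mg at t=0 h): 100·exp(−0.34657·22) = 0.049 mg/L
Dose 2 (390 mg at t=7 h): 390·exp(−0.34657·15) = 2.154 mg/L
Dose 3 (485 mg at t=14 h): 485·exp(−0.34657·8) = 30.312 mg/L
Dose 4 (70 mg at t=21 h): 70·exp(−0.34657·1) = 49.497 mg/L
C(22) = 0.049 + 2.154 + 30.312 + 49.497 = 82.013 mg/L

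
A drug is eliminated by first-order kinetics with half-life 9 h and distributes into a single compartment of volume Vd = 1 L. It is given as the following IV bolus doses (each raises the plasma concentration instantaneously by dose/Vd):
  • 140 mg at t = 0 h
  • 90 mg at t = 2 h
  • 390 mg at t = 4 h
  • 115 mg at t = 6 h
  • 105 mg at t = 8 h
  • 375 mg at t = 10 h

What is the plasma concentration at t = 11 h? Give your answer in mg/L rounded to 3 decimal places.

841.267 mg/L

k = ln 2 / 9 = 0.07702 per h
Dose 1 (140 mg at t=0 h): 140·exp(−0.07702·11) = 60.007 mg/L
Dose 2 (90 mg at t=2 h): 90·exp(−0.07702·9) = 45.000 mg/L
Dose 3 (390 mg at t=4 h): 390·exp(−0.07702·7) = 227.473 mg/L
Dose 4 (115 mg at t=6 h): 115·exp(−0.07702·5) = 78.245 mg/L
Dose 5 (105 mg at t=8 h): 105·exp(−0.07702·3) = 83.339 mg/L
Dose 6 (375 mg at t=10 h): 375·exp(−0.07702·1) = 347.203 mg/L
C(11) = 60.007 + 45.000 + 227.473 + 78.245 + 83.339 + 347.203 = 841.267 mg/L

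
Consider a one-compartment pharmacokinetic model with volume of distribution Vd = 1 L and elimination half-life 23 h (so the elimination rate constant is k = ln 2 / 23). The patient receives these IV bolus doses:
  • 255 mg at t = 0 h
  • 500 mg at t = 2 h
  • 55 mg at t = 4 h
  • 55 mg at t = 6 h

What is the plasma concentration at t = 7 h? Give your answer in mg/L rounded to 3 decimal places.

740.174 mg/L

k = ln 2 / 23 = 0.03014 per h
Dose 1 (255 mg at t=0 h): 255·exp(−0.03014·7) = 206.501 mg/L
Dose 2 (500 mg at t=2 h): 500·exp(−0.03014·5) = 430.060 mg/L
Dose 3 (55 mg at t=4 h): 55·exp(−0.03014·3) = 50.246 mg/L
Dose 4 (55 mg at t=6 h): 55·exp(−0.03014·1) = 53.367 mg/L
C(7) = 206.501 + 430.060 + 50.246 + 53.367 = 740.174 mg/L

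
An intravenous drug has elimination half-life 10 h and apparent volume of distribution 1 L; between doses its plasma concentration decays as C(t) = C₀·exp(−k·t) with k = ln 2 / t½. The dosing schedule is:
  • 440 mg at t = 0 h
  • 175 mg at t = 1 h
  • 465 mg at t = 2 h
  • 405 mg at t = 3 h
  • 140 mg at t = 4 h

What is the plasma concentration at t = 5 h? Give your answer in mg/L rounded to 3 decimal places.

k = ln 2 / 10 = 0.06931 per h
Dose 1 (440 mg at t=0 h): 440·exp(−0.06931·5) = 311.127 mg/L
Dose 2 (175 mg at t=1 h): 175·exp(−0.06931·4) = 132.625 mg/L
Dose 3 (465 mg at t=2 h): 465·exp(−0.06931·3) = 377.697 mg/L
Dose 4 (405 mg at t=3 h): 405·exp(−0.06931·2) = 352.573 mg/L
Dose 5 (140 mg at t=4 h): 140·exp(−0.06931·1) = 130.625 mg/L
C(5) = 311.127 + 132.625 + 377.697 + 352.573 + 130.625 = 1304.647 mg/L

1304.647 mg/L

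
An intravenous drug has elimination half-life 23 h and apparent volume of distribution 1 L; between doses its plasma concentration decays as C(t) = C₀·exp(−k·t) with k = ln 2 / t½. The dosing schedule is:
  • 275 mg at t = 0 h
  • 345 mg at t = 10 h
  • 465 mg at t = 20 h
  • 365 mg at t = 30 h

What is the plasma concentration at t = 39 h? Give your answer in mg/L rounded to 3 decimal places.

k = ln 2 / 23 = 0.03014 per h
Dose 1 (275 mg at t=0 h): 275·exp(−0.03014·39) = 84.897 mg/L
Dose 2 (345 mg at t=10 h): 345·exp(−0.03014·29) = 143.966 mg/L
Dose 3 (465 mg at t=20 h): 465·exp(−0.03014·19) = 262.287 mg/L
Dose 4 (365 mg at t=30 h): 365·exp(−0.03014·9) = 278.291 mg/L
C(39) = 84.897 + 143.966 + 262.287 + 278.291 = 769.440 mg/L

769.440 mg/L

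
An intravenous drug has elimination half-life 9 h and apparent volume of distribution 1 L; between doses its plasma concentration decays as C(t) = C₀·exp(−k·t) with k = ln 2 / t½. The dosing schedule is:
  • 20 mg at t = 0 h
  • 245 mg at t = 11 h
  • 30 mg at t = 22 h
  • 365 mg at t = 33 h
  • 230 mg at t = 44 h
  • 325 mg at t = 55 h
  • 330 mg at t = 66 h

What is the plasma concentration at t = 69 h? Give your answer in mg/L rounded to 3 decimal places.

432.551 mg/L

k = ln 2 / 9 = 0.07702 per h
Dose 1 (20 mg at t=0 h): 20·exp(−0.07702·69) = 0.098 mg/L
Dose 2 (245 mg at t=11 h): 245·exp(−0.07702·58) = 2.813 mg/L
Dose 3 (30 mg at t=22 h): 30·exp(−0.07702·47) = 0.804 mg/L
Dose 4 (365 mg at t=33 h): 365·exp(−0.07702·36) = 22.812 mg/L
Dose 5 (230 mg at t=44 h): 230·exp(−0.07702·25) = 33.538 mg/L
Dose 6 (325 mg at t=55 h): 325·exp(−0.07702·14) = 110.564 mg/L
Dose 7 (330 mg at t=66 h): 330·exp(−0.07702·3) = 261.921 mg/L
C(69) = 0.098 + 2.813 + 0.804 + 22.812 + 33.538 + 110.564 + 261.921 = 432.551 mg/L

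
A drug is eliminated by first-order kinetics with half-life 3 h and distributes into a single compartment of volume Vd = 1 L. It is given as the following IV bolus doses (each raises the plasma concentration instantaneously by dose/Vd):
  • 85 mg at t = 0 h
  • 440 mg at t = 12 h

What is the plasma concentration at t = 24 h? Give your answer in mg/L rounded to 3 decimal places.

k = ln 2 / 3 = 0.23105 per h
Dose 1 (85 mg at t=0 h): 85·exp(−0.23105·24) = 0.332 mg/L
Dose 2 (440 mg at t=12 h): 440·exp(−0.23105·12) = 27.500 mg/L
C(24) = 0.332 + 27.500 = 27.832 mg/L

27.832 mg/L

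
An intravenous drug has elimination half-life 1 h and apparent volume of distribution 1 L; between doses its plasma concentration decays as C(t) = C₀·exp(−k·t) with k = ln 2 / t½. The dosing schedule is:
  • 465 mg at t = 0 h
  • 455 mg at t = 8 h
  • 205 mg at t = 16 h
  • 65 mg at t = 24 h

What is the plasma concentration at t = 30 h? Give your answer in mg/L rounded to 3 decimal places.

k = ln 2 / 1 = 0.69315 per h
Dose 1 (465 mg at t=0 h): 465·exp(−0.69315·30) = 0.000 mg/L
Dose 2 (455 mg at t=8 h): 455·exp(−0.69315·22) = 0.000 mg/L
Dose 3 (205 mg at t=16 h): 205·exp(−0.69315·14) = 0.013 mg/L
Dose 4 (65 mg at t=24 h): 65·exp(−0.69315·6) = 1.016 mg/L
C(30) = 0.000 + 0.000 + 0.013 + 1.016 = 1.028 mg/L

1.028 mg/L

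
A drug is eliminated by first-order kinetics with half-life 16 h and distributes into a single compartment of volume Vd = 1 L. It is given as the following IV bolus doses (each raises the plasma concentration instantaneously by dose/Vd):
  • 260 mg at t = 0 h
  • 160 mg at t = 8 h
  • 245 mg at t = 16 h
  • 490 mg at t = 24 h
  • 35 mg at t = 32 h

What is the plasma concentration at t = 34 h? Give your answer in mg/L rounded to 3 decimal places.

k = ln 2 / 16 = 0.04332 per h
Dose 1 (260 mg at t=0 h): 260·exp(−0.04332·34) = 59.605 mg/L
Dose 2 (160 mg at t=8 h): 160·exp(−0.04332·26) = 51.874 mg/L
Dose 3 (245 mg at t=16 h): 245·exp(−0.04332·18) = 112.333 mg/L
Dose 4 (490 mg at t=24 h): 490·exp(−0.04332·10) = 317.726 mg/L
Dose 5 (35 mg at t=32 h): 35·exp(−0.04332·2) = 32.095 mg/L
C(34) = 59.605 + 51.874 + 112.333 + 317.726 + 32.095 = 573.633 mg/L

573.633 mg/L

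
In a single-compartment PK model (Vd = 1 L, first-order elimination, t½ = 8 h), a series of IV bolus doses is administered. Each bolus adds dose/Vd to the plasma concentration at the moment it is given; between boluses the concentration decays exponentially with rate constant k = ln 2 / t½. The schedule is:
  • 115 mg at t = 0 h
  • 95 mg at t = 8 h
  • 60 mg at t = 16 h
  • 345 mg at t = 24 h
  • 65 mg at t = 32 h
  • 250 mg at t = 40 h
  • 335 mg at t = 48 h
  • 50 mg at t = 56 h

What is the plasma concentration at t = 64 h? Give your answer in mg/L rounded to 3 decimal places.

k = ln 2 / 8 = 0.08664 per h
Dose 1 (115 mg at t=0 h): 115·exp(−0.08664·64) = 0.449 mg/L
Dose 2 (95 mg at t=8 h): 95·exp(−0.08664·56) = 0.742 mg/L
Dose 3 (60 mg at t=16 h): 60·exp(−0.08664·48) = 0.938 mg/L
Dose 4 (345 mg at t=24 h): 345·exp(−0.08664·40) = 10.781 mg/L
Dose 5 (65 mg at t=32 h): 65·exp(−0.08664·32) = 4.062 mg/L
Dose 6 (250 mg at t=40 h): 250·exp(−0.08664·24) = 31.250 mg/L
Dose 7 (335 mg at t=48 h): 335·exp(−0.08664·16) = 83.750 mg/L
Dose 8 (50 mg at t=56 h): 50·exp(−0.08664·8) = 25.000 mg/L
C(64) = 0.449 + 0.742 + 0.938 + 10.781 + 4.062 + 31.250 + 83.750 + 25.000 = 156.973 mg/L

156.973 mg/L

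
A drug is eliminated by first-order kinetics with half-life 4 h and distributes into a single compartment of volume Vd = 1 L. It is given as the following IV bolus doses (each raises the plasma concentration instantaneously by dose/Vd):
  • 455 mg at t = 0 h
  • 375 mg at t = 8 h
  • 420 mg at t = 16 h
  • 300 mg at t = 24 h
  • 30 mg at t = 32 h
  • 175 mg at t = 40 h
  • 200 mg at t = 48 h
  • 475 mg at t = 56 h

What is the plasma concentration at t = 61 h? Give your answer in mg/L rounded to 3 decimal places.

226.246 mg/L

k = ln 2 / 4 = 0.17329 per h
Dose 1 (455 mg at t=0 h): 455·exp(−0.17329·61) = 0.012 mg/L
Dose 2 (375 mg at t=8 h): 375·exp(−0.17329·53) = 0.038 mg/L
Dose 3 (420 mg at t=16 h): 420·exp(−0.17329·45) = 0.172 mg/L
Dose 4 (300 mg at t=24 h): 300·exp(−0.17329·37) = 0.493 mg/L
Dose 5 (30 mg at t=32 h): 30·exp(−0.17329·29) = 0.197 mg/L
Dose 6 (175 mg at t=40 h): 175·exp(−0.17329·21) = 4.599 mg/L
Dose 7 (200 mg at t=48 h): 200·exp(−0.17329·13) = 21.022 mg/L
Dose 8 (475 mg at t=56 h): 475·exp(−0.17329·5) = 199.713 mg/L
C(61) = 0.012 + 0.038 + 0.172 + 0.493 + 0.197 + 4.599 + 21.022 + 199.713 = 226.246 mg/L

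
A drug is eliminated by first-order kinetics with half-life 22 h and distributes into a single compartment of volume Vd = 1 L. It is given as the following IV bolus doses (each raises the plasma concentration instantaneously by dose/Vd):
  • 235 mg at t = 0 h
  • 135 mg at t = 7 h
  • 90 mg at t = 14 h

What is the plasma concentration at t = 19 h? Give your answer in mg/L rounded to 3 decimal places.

k = ln 2 / 22 = 0.03151 per h
Dose 1 (235 mg at t=0 h): 235·exp(−0.03151·19) = 129.148 mg/L
Dose 2 (135 mg at t=7 h): 135·exp(−0.03151·12) = 92.499 mg/L
Dose 3 (90 mg at t=14 h): 90·exp(−0.03151·5) = 76.882 mg/L
C(19) = 129.148 + 92.499 + 76.882 = 298.529 mg/L

298.529 mg/L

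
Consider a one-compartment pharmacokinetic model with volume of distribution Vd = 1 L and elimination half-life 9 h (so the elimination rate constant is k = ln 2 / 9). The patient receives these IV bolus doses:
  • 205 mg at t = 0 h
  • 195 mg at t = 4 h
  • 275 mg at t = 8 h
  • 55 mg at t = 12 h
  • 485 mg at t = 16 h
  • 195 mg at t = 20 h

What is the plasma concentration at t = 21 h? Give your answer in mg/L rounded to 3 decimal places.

732.411 mg/L

k = ln 2 / 9 = 0.07702 per h
Dose 1 (205 mg at t=0 h): 205·exp(−0.07702·21) = 40.677 mg/L
Dose 2 (195 mg at t=4 h): 195·exp(−0.07702·17) = 52.653 mg/L
Dose 3 (275 mg at t=8 h): 275·exp(−0.07702·13) = 101.044 mg/L
Dose 4 (55 mg at t=12 h): 55·exp(−0.07702·9) = 27.500 mg/L
Dose 5 (485 mg at t=16 h): 485·exp(−0.07702·5) = 329.992 mg/L
Dose 6 (195 mg at t=20 h): 195·exp(−0.07702·1) = 180.546 mg/L
C(21) = 40.677 + 52.653 + 101.044 + 27.500 + 329.992 + 180.546 = 732.411 mg/L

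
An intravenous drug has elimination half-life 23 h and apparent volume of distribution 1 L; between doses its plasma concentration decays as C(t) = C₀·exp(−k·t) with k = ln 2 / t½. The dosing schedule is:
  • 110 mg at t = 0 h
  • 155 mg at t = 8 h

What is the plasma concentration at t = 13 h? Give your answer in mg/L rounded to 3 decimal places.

207.662 mg/L

k = ln 2 / 23 = 0.03014 per h
Dose 1 (110 mg at t=0 h): 110·exp(−0.03014·13) = 74.344 mg/L
Dose 2 (155 mg at t=8 h): 155·exp(−0.03014·5) = 133.318 mg/L
C(13) = 74.344 + 133.318 = 207.662 mg/L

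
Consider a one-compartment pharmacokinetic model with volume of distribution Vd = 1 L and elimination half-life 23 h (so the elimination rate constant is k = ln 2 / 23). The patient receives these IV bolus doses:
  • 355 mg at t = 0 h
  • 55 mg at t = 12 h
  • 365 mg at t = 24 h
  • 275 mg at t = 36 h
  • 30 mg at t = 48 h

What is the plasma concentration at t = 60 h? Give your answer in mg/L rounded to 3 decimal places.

348.804 mg/L

k = ln 2 / 23 = 0.03014 per h
Dose 1 (355 mg at t=0 h): 355·exp(−0.03014·60) = 58.201 mg/L
Dose 2 (55 mg at t=12 h): 55·exp(−0.03014·48) = 12.946 mg/L
Dose 3 (365 mg at t=24 h): 365·exp(−0.03014·36) = 123.343 mg/L
Dose 4 (275 mg at t=36 h): 275·exp(−0.03014·24) = 133.418 mg/L
Dose 5 (30 mg at t=48 h): 30·exp(−0.03014·12) = 20.896 mg/L
C(60) = 58.201 + 12.946 + 123.343 + 133.418 + 20.896 = 348.804 mg/L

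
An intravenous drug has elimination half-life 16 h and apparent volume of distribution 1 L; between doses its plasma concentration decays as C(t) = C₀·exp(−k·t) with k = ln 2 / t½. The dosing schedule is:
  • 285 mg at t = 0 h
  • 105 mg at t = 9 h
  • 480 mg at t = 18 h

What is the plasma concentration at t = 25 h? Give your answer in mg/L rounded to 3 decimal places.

503.429 mg/L

k = ln 2 / 16 = 0.04332 per h
Dose 1 (285 mg at t=0 h): 285·exp(−0.04332·25) = 96.491 mg/L
Dose 2 (105 mg at t=9 h): 105·exp(−0.04332·16) = 52.500 mg/L
Dose 3 (480 mg at t=18 h): 480·exp(−0.04332·7) = 354.438 mg/L
C(25) = 96.491 + 52.500 + 354.438 = 503.429 mg/L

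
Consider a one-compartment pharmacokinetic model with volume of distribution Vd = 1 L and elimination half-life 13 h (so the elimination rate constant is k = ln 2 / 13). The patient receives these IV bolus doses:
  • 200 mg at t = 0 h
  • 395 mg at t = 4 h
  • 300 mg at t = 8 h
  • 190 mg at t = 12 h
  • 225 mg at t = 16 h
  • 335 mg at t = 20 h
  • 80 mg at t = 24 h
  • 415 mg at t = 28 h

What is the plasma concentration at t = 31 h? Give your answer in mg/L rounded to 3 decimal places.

k = ln 2 / 13 = 0.05332 per h
Dose 1 (200 mg at t=0 h): 200·exp(−0.05332·31) = 38.299 mg/L
Dose 2 (395 mg at t=4 h): 395·exp(−0.05332·27) = 93.623 mg/L
Dose 3 (300 mg at t=8 h): 300·exp(−0.05332·23) = 88.010 mg/L
Dose 4 (190 mg at t=12 h): 190·exp(−0.05332·19) = 68.990 mg/L
Dose 5 (225 mg at t=16 h): 225·exp(−0.05332·15) = 101.121 mg/L
Dose 6 (335 mg at t=20 h): 335·exp(−0.05332·11) = 186.349 mg/L
Dose 7 (80 mg at t=24 h): 80·exp(−0.05332·7) = 55.080 mg/L
Dose 8 (415 mg at t=28 h): 415·exp(−0.05332·3) = 353.655 mg/L
C(31) = 38.299 + 93.623 + 88.010 + 68.990 + 101.121 + 186.349 + 55.080 + 353.655 = 985.126 mg/L

985.126 mg/L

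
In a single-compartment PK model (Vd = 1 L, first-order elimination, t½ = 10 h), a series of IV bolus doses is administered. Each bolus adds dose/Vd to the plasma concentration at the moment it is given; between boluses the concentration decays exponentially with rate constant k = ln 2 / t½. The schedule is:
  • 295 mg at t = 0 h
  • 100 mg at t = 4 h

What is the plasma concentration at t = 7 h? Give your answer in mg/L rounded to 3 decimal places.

k = ln 2 / 10 = 0.06931 per h
Dose 1 (295 mg at t=0 h): 295·exp(−0.06931·7) = 181.594 mg/L
Dose 2 (100 mg at t=4 h): 100·exp(−0.06931·3) = 81.225 mg/L
C(7) = 181.594 + 81.225 = 262.819 mg/L

262.819 mg/L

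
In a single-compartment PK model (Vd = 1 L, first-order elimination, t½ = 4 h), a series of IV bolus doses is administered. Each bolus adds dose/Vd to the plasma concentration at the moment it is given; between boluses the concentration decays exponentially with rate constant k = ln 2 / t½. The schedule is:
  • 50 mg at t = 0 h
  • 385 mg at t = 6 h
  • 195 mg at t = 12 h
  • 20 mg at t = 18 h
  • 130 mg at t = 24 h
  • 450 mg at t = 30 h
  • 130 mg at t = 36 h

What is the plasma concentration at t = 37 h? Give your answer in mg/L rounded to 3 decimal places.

k = ln 2 / 4 = 0.17329 per h
Dose 1 (50 mg at t=0 h): 50·exp(−0.17329·37) = 0.082 mg/L
Dose 2 (385 mg at t=6 h): 385·exp(−0.17329·31) = 1.788 mg/L
Dose 3 (195 mg at t=12 h): 195·exp(−0.17329·25) = 2.562 mg/L
Dose 4 (20 mg at t=18 h): 20·exp(−0.17329·19) = 0.743 mg/L
Dose 5 (130 mg at t=24 h): 130·exp(−0.17329·13) = 13.665 mg/L
Dose 6 (450 mg at t=30 h): 450·exp(−0.17329·7) = 133.786 mg/L
Dose 7 (130 mg at t=36 h): 130·exp(−0.17329·1) = 109.317 mg/L
C(37) = 0.082 + 1.788 + 2.562 + 0.743 + 13.665 + 133.786 + 109.317 = 261.943 mg/L

261.943 mg/L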